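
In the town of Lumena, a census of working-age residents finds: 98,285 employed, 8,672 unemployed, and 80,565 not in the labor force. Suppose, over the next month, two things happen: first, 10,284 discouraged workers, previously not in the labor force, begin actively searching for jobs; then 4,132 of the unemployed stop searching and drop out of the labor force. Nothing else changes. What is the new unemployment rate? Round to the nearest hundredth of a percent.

New unemployment rate ≈ 13.11%.

Initially, labor force = 98,285 + 8,672 = 106,957, so u = 8,672/106,957 = 8.11%.
After the first change, unemployed and labor force both rise by 10,284 → E = 98,285, U = 18,956, labor force = 117,241.
After the second change, unemployed and labor force both fall by 4,132 → E = 98,285, U = 14,824, labor force = 113,109.
New unemployment rate = 14,824 / 113,109 = 13.11%.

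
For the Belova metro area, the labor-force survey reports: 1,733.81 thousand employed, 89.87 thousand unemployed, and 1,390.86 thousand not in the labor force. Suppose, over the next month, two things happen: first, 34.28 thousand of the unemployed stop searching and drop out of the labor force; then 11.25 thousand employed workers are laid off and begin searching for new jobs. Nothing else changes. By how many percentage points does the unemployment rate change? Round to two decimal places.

Initially, labor force = 1,733.81 + 89.87 = 1,823.68 thousand, so u = 89.87/1,823.68 = 4.93%.
After the first change, unemployed and labor force both fall by 34.28 → E = 1,733.81, U = 55.59, labor force = 1,789.40 thousand.
After the second change, employed falls and unemployed rises by 11.25; labor force unchanged → E = 1,722.56, U = 66.84, labor force = 1,789.40 thousand.
New unemployment rate = 66.84 / 1,789.40 = 3.74%.
Change = 3.74% − 4.93% = −1.19 percentage points.

The unemployment rate changes by −1.19 percentage points.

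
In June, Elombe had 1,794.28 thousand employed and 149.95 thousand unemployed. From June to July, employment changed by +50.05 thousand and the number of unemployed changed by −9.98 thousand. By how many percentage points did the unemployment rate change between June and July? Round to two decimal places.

June: labor force = 1,794.28 + 149.95 = 1,944.23; u = 149.95/1,944.23 = 7.71%.
July: labor force = 1,844.33 + 139.97 = 1,984.30; u = 139.97/1,984.30 = 7.05%.
Change = 7.05% − 7.71% = −0.66 pp.

The unemployment rate changed by −0.66 percentage points.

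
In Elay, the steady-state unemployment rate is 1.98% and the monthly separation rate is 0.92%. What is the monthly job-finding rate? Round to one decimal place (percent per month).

Job-finding rate ≈ 45.5% per month.

From u* = s/(s+f): f = s·(1−u)/u.
f = 0.92 × (1 − 0.0198) / 0.0198 = 0.9018 / 0.0198 ≈ 45.5% per month.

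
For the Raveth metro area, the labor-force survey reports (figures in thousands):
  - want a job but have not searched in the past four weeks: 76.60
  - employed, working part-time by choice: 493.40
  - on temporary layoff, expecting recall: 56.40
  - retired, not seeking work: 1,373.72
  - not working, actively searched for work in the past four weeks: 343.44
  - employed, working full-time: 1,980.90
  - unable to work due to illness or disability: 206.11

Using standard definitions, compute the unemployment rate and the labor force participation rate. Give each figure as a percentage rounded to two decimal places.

Unemployment rate ≈ 13.91%; labor force participation rate ≈ 63.44%.

Employed = 493.40 + 1,980.90 = 2,474.30 thousand.
Unemployed = 56.40 + 343.44 = 399.84 thousand (jobless and actively searching, or on temporary layoff).
Labor force = 2,474.30 + 399.84 = 2,874.14 thousand.
Not in labor force = 76.60 + 1,373.72 + 206.11 = 1,656.43 thousand (those not working and not actively searching are outside the labor force — including those who want a job but have given up searching).
Civilian working-age population = 2,874.14 + 1,656.43 = 4,530.57 thousand.
Unemployment rate = 399.84 / 2,874.14 = 13.91%.
Labor force participation rate = 2,874.14 / 4,530.57 = 63.44%.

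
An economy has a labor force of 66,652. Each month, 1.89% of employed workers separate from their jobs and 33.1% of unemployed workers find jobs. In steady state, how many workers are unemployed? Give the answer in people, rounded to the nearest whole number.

About 3,600 are unemployed in steady state.

Steady-state unemployment rate u* = s/(s+f) = 1.89/(1.89+33.1) = 0.054015.
Unemployed = u* × labor force = 0.054015 × 66,652 ≈ 3,600.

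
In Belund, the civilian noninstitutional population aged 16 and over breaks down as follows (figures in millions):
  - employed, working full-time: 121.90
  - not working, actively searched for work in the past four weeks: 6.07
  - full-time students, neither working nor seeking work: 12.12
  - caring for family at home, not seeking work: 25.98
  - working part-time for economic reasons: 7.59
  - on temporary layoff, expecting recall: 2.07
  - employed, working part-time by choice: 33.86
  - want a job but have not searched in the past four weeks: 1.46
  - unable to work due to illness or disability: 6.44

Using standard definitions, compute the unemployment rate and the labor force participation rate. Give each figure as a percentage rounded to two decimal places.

Unemployment rate ≈ 4.75%; labor force participation rate ≈ 78.85%.

Employed = 121.90 + 7.59 + 33.86 = 163.35 million (anyone who worked, including part-time for economic reasons, counts as employed).
Unemployed = 6.07 + 2.07 = 8.14 million (jobless and actively searching, or on temporary layoff).
Labor force = 163.35 + 8.14 = 171.49 million.
Not in labor force = 12.12 + 25.98 + 1.46 + 6.44 = 46.00 million (those not working and not actively searching are outside the labor force — including those who want a job but have given up searching).
Civilian working-age population = 171.49 + 46.00 = 217.49 million.
Unemployment rate = 8.14 / 171.49 = 4.75%.
Labor force participation rate = 171.49 / 217.49 = 78.85%.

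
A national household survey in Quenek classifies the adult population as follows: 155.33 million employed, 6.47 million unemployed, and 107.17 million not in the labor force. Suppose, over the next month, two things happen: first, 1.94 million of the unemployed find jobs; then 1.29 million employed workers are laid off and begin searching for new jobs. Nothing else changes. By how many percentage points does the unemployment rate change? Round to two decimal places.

Initially, labor force = 155.33 + 6.47 = 161.80 million, so u = 6.47/161.80 = 4.00%.
After the first change, unemployed falls and employed rises by 1.94; labor force unchanged → E = 157.27, U = 4.53, labor force = 161.80 million.
After the second change, employed falls and unemployed rises by 1.29; labor force unchanged → E = 155.98, U = 5.82, labor force = 161.80 million.
New unemployment rate = 5.82 / 161.80 = 3.60%.
Change = 3.60% − 4.00% = −0.40 percentage points.

The unemployment rate changes by −0.40 percentage points.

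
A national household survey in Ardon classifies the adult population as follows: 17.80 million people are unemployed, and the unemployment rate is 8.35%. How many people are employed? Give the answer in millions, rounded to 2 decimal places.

Labor force = U / u = 17.80 / 0.0835 ≈ 213.17 million.
Employed = labor force − unemployed = 213.17 − 17.80 = 195.37 million.

About 195.37 million are employed.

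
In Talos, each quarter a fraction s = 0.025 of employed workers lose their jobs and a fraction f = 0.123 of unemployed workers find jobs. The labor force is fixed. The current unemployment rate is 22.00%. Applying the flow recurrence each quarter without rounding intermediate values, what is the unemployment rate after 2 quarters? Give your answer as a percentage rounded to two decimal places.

Unemployment rate after two quarters ≈ 20.60%.

With a fixed labor force, u_{t+1} = u_t + s·(1−u_t) − f·u_t = u_t·(1−s−f) + s.
Here 1−s−f = 0.852 and s = 0.025.
u_1 = 0.220000 × 0.852 + 0.025 = 0.212440.
u_2 = 0.212440 × 0.852 + 0.025 = 0.205999.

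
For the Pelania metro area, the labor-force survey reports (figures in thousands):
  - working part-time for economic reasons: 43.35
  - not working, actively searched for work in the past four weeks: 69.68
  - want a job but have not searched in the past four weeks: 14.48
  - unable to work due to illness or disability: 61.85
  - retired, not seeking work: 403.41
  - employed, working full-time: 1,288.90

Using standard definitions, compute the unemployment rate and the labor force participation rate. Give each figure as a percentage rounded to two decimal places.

Unemployment rate ≈ 4.97%; labor force participation rate ≈ 74.50%.

Employed = 43.35 + 1,288.90 = 1,332.25 thousand (anyone who worked, including part-time for economic reasons, counts as employed).
Unemployed = 69.68 thousand.
Labor force = 1,332.25 + 69.68 = 1,401.93 thousand.
Not in labor force = 14.48 + 61.85 + 403.41 = 479.74 thousand (those not working and not actively searching are outside the labor force — including those who want a job but have given up searching).
Civilian working-age population = 1,401.93 + 479.74 = 1,881.67 thousand.
Unemployment rate = 69.68 / 1,401.93 = 4.97%.
Labor force participation rate = 1,401.93 / 1,881.67 = 74.50%.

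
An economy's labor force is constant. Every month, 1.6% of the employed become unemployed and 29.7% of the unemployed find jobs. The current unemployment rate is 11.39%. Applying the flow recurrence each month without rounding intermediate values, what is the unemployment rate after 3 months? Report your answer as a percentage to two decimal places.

With a fixed labor force, u_{t+1} = u_t + s·(1−u_t) − f·u_t = u_t·(1−s−f) + s.
Here 1−s−f = 0.687 and s = 0.016.
u_1 = 0.113900 × 0.687 + 0.016 = 0.094249.
u_2 = 0.094249 × 0.687 + 0.016 = 0.080749.
u_3 = 0.080749 × 0.687 + 0.016 = 0.071475.

Unemployment rate after three months ≈ 7.15%.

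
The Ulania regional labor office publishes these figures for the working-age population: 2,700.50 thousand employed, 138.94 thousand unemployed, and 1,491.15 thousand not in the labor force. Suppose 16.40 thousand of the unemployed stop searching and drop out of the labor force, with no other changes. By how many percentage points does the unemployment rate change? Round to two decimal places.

Initially, labor force = 2,700.50 + 138.94 = 2,839.44 thousand, so u = 138.94/2,839.44 = 4.89%.
After the change, unemployed and labor force both fall by 16.40 → E = 2,700.50, U = 122.54, labor force = 2,823.04 thousand.
New unemployment rate = 122.54 / 2,823.04 = 4.34%.
Change = 4.34% − 4.89% = −0.55 percentage points.

The unemployment rate changes by −0.55 percentage points.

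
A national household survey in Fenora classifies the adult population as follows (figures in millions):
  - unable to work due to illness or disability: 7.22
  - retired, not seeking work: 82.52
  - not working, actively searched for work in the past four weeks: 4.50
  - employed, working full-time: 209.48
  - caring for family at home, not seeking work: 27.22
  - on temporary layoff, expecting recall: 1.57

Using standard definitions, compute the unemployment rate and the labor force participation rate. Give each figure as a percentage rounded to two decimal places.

Unemployment rate ≈ 2.82%; labor force participation rate ≈ 64.83%.

Employed = 209.48 million.
Unemployed = 4.50 + 1.57 = 6.07 million (jobless and actively searching, or on temporary layoff).
Labor force = 209.48 + 6.07 = 215.55 million.
Not in labor force = 7.22 + 82.52 + 27.22 = 116.96 million (those not working and not actively searching are outside the labor force).
Civilian working-age population = 215.55 + 116.96 = 332.51 million.
Unemployment rate = 6.07 / 215.55 = 2.82%.
Labor force participation rate = 215.55 / 332.51 = 64.83%.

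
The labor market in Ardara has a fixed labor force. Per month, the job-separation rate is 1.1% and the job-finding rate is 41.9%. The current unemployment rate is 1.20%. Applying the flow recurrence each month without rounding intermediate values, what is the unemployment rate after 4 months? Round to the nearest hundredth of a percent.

Unemployment rate after four months ≈ 2.41%.

With a fixed labor force, u_{t+1} = u_t + s·(1−u_t) − f·u_t = u_t·(1−s−f) + s.
Here 1−s−f = 0.570 and s = 0.011.
u_1 = 0.012000 × 0.570 + 0.011 = 0.017840.
u_2 = 0.017840 × 0.570 + 0.011 = 0.021169.
u_3 = 0.021169 × 0.570 + 0.011 = 0.023066.
u_4 = 0.023066 × 0.570 + 0.011 = 0.024148.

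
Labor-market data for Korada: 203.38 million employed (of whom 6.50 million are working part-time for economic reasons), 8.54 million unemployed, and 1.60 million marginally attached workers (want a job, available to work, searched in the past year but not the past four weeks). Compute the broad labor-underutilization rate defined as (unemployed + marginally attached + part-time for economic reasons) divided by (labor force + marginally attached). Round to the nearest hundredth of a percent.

Broad underutilization rate ≈ 7.79%.

Labor force = 203.38 + 8.54 = 211.92 million.
Numerator = 8.54 + 1.60 + 6.50 = 16.64 million.
Denominator = 211.92 + 1.60 = 213.52 million.
Broad rate = 16.64 / 213.52 = 7.79%.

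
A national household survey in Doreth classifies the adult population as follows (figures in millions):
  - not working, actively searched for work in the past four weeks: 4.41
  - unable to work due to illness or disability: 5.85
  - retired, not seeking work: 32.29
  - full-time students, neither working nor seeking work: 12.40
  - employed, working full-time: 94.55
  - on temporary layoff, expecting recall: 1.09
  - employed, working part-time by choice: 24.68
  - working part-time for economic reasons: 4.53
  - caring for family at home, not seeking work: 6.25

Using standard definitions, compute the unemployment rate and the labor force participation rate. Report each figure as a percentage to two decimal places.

Unemployment rate ≈ 4.25%; labor force participation rate ≈ 69.48%.

Employed = 94.55 + 24.68 + 4.53 = 123.76 million (anyone who worked, including part-time for economic reasons, counts as employed).
Unemployed = 4.41 + 1.09 = 5.50 million (jobless and actively searching, or on temporary layoff).
Labor force = 123.76 + 5.50 = 129.26 million.
Not in labor force = 5.85 + 32.29 + 12.40 + 6.25 = 56.79 million (those not working and not actively searching are outside the labor force).
Civilian working-age population = 129.26 + 56.79 = 186.05 million.
Unemployment rate = 5.50 / 129.26 = 4.25%.
Labor force participation rate = 129.26 / 186.05 = 69.48%.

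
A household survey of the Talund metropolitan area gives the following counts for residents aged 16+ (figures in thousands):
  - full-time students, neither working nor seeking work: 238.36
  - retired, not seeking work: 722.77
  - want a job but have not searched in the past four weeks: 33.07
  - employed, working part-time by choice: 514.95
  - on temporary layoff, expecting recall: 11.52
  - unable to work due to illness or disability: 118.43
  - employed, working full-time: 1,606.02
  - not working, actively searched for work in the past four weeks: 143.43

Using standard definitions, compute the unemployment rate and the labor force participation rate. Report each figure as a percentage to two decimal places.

Employed = 514.95 + 1,606.02 = 2,120.97 thousand.
Unemployed = 11.52 + 143.43 = 154.95 thousand (jobless and actively searching, or on temporary layoff).
Labor force = 2,120.97 + 154.95 = 2,275.92 thousand.
Not in labor force = 238.36 + 722.77 + 33.07 + 118.43 = 1,112.63 thousand (those not working and not actively searching are outside the labor force — including those who want a job but have given up searching).
Civilian working-age population = 2,275.92 + 1,112.63 = 3,388.55 thousand.
Unemployment rate = 154.95 / 2,275.92 = 6.81%.
Labor force participation rate = 2,275.92 / 3,388.55 = 67.17%.

Unemployment rate ≈ 6.81%; labor force participation rate ≈ 67.17%.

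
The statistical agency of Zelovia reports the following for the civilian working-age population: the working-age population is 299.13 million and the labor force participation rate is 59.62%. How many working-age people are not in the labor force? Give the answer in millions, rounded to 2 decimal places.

About 120.79 million are not in the labor force.

Share not in the labor force = 1 − 0.5962 = 0.4038.
Not in labor force = 0.4038 × 299.13 ≈ 120.79 million.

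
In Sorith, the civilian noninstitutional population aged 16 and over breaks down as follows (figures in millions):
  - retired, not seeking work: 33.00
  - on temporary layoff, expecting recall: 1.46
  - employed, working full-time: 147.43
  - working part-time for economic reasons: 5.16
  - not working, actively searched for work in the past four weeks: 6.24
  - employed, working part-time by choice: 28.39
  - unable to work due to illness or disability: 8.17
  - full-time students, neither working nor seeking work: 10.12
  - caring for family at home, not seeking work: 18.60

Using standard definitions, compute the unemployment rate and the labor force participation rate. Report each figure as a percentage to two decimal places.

Employed = 147.43 + 5.16 + 28.39 = 180.98 million (anyone who worked, including part-time for economic reasons, counts as employed).
Unemployed = 1.46 + 6.24 = 7.70 million (jobless and actively searching, or on temporary layoff).
Labor force = 180.98 + 7.70 = 188.68 million.
Not in labor force = 33.00 + 8.17 + 10.12 + 18.60 = 69.89 million (those not working and not actively searching are outside the labor force).
Civilian working-age population = 188.68 + 69.89 = 258.57 million.
Unemployment rate = 7.70 / 188.68 = 4.08%.
Labor force participation rate = 188.68 / 258.57 = 72.97%.

Unemployment rate ≈ 4.08%; labor force participation rate ≈ 72.97%.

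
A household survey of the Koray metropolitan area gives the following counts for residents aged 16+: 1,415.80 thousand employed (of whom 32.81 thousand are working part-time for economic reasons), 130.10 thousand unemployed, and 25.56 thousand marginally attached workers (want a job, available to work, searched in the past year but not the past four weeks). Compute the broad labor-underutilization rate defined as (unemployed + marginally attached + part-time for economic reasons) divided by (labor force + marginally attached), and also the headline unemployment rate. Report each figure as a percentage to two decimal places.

Broad underutilization rate ≈ 11.99%; headline unemployment rate ≈ 8.42%.

Labor force = 1,415.80 + 130.10 = 1,545.90 thousand.
Numerator = 130.10 + 25.56 + 32.81 = 188.47 thousand.
Denominator = 1,545.90 + 25.56 = 1,571.46 thousand.
Broad rate = 188.47 / 1,571.46 = 11.99%.
Headline unemployment rate = 130.10 / 1,545.90 = 8.42%.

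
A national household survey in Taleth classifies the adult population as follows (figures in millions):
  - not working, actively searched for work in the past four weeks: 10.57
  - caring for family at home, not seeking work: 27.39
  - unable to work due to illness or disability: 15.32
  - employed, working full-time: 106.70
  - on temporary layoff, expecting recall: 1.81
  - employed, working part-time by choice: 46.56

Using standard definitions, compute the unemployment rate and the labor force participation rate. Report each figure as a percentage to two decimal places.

Unemployment rate ≈ 7.47%; labor force participation rate ≈ 79.50%.

Employed = 106.70 + 46.56 = 153.26 million.
Unemployed = 10.57 + 1.81 = 12.38 million (jobless and actively searching, or on temporary layoff).
Labor force = 153.26 + 12.38 = 165.64 million.
Not in labor force = 27.39 + 15.32 = 42.71 million (those not working and not actively searching are outside the labor force).
Civilian working-age population = 165.64 + 42.71 = 208.35 million.
Unemployment rate = 12.38 / 165.64 = 7.47%.
Labor force participation rate = 165.64 / 208.35 = 79.50%.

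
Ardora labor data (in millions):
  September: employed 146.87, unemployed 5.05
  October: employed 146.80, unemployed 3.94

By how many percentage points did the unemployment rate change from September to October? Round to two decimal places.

September: labor force = 146.87 + 5.05 = 151.92; u = 5.05/151.92 = 3.32%.
October: labor force = 146.80 + 3.94 = 150.74; u = 3.94/150.74 = 2.61%.
Change = 2.61% − 3.32% = −0.71 pp.

The unemployment rate changed by −0.71 percentage points.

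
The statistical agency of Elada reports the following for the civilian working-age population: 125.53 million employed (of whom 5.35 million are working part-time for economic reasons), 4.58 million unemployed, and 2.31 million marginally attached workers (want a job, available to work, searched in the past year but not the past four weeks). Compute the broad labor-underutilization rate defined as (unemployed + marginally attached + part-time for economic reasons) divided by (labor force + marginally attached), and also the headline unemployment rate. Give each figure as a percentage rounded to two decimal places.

Broad underutilization rate ≈ 9.24%; headline unemployment rate ≈ 3.52%.

Labor force = 125.53 + 4.58 = 130.11 million.
Numerator = 4.58 + 2.31 + 5.35 = 12.24 million.
Denominator = 130.11 + 2.31 = 132.42 million.
Broad rate = 12.24 / 132.42 = 9.24%.
Headline unemployment rate = 4.58 / 130.11 = 3.52%.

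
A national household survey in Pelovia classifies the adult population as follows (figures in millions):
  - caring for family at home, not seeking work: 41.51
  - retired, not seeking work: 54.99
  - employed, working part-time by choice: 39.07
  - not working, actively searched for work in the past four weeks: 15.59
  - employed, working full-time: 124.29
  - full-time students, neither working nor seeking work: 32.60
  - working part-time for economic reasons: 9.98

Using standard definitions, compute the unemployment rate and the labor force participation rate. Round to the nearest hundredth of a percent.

Unemployment rate ≈ 8.25%; labor force participation rate ≈ 59.41%.

Employed = 39.07 + 124.29 + 9.98 = 173.34 million (anyone who worked, including part-time for economic reasons, counts as employed).
Unemployed = 15.59 million.
Labor force = 173.34 + 15.59 = 188.93 million.
Not in labor force = 41.51 + 54.99 + 32.60 = 129.10 million (those not working and not actively searching are outside the labor force).
Civilian working-age population = 188.93 + 129.10 = 318.03 million.
Unemployment rate = 15.59 / 188.93 = 8.25%.
Labor force participation rate = 188.93 / 318.03 = 59.41%.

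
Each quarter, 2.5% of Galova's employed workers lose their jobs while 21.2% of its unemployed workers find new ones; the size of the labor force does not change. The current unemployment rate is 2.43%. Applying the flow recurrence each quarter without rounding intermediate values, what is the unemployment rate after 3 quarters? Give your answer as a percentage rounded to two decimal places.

Unemployment rate after three quarters ≈ 6.94%.

With a fixed labor force, u_{t+1} = u_t + s·(1−u_t) − f·u_t = u_t·(1−s−f) + s.
Here 1−s−f = 0.763 and s = 0.025.
u_1 = 0.024300 × 0.763 + 0.025 = 0.043541.
u_2 = 0.043541 × 0.763 + 0.025 = 0.058222.
u_3 = 0.058222 × 0.763 + 0.025 = 0.069423.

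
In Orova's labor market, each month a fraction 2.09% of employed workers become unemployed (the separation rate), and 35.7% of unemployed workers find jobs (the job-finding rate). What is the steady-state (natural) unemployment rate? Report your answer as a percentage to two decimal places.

At steady state the flows balance: s·E = f·U, so U/(E+U) = s/(s+f).
u* = 2.09 / (2.09 + 35.7) = 2.09 / 37.79 = 5.53%.

Steady-state unemployment rate ≈ 5.53%.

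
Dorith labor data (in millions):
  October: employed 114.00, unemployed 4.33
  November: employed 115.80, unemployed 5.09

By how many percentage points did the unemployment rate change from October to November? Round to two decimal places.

The unemployment rate changed by +0.55 percentage points.

October: labor force = 114.00 + 4.33 = 118.33; u = 4.33/118.33 = 3.66%.
November: labor force = 115.80 + 5.09 = 120.89; u = 5.09/120.89 = 4.21%.
Change = 4.21% − 3.66% = +0.55 pp.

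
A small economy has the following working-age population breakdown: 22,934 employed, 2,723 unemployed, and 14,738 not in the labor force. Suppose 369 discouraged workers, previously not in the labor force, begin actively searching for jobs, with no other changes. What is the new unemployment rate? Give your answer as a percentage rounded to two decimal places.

Initially, labor force = 22,934 + 2,723 = 25,657, so u = 2,723/25,657 = 10.61%.
After the change, unemployed and labor force both rise by 369 → E = 22,934, U = 3,092, labor force = 26,026.
New unemployment rate = 3,092 / 26,026 = 11.88%.

New unemployment rate ≈ 11.88%.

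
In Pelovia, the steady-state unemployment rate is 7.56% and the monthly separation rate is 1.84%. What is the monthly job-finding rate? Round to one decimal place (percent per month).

From u* = s/(s+f): f = s·(1−u)/u.
f = 1.84 × (1 − 0.0756) / 0.0756 = 1.7009 / 0.0756 ≈ 22.5% per month.

Job-finding rate ≈ 22.5% per month.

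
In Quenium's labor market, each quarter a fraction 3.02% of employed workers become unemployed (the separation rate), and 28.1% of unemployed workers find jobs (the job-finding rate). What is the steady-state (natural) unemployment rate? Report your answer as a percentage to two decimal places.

At steady state the flows balance: s·E = f·U, so U/(E+U) = s/(s+f).
u* = 3.02 / (3.02 + 28.1) = 3.02 / 31.12 = 9.70%.

Steady-state unemployment rate ≈ 9.70%.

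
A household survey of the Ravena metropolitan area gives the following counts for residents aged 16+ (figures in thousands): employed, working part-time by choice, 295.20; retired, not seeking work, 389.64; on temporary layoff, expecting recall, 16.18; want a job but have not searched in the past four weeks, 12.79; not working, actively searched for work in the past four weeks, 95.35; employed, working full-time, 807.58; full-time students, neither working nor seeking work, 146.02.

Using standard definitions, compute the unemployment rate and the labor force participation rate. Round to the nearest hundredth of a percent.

Unemployment rate ≈ 9.18%; labor force participation rate ≈ 68.89%.

Employed = 295.20 + 807.58 = 1,102.78 thousand.
Unemployed = 16.18 + 95.35 = 111.53 thousand (jobless and actively searching, or on temporary layoff).
Labor force = 1,102.78 + 111.53 = 1,214.31 thousand.
Not in labor force = 389.64 + 12.79 + 146.02 = 548.45 thousand (those not working and not actively searching are outside the labor force — including those who want a job but have given up searching).
Civilian working-age population = 1,214.31 + 548.45 = 1,762.76 thousand.
Unemployment rate = 111.53 / 1,214.31 = 9.18%.
Labor force participation rate = 1,214.31 / 1,762.76 = 68.89%.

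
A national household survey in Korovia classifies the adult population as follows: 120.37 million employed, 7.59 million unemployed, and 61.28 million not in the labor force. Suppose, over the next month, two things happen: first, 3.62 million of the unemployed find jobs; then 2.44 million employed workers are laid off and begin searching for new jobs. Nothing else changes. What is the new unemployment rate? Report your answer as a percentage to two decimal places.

Initially, labor force = 120.37 + 7.59 = 127.96 million, so u = 7.59/127.96 = 5.93%.
After the first change, unemployed falls and employed rises by 3.62; labor force unchanged → E = 123.99, U = 3.97, labor force = 127.96 million.
After the second change, employed falls and unemployed rises by 2.44; labor force unchanged → E = 121.55, U = 6.41, labor force = 127.96 million.
New unemployment rate = 6.41 / 127.96 = 5.01%.

New unemployment rate ≈ 5.01%.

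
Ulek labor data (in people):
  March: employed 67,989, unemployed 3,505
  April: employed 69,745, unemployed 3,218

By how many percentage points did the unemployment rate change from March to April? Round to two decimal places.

March: labor force = 67,989 + 3,505 = 71,494; u = 3,505/71,494 = 4.90%.
April: labor force = 69,745 + 3,218 = 72,963; u = 3,218/72,963 = 4.41%.
Change = 4.41% − 4.90% = −0.49 pp.

The unemployment rate changed by −0.49 percentage points.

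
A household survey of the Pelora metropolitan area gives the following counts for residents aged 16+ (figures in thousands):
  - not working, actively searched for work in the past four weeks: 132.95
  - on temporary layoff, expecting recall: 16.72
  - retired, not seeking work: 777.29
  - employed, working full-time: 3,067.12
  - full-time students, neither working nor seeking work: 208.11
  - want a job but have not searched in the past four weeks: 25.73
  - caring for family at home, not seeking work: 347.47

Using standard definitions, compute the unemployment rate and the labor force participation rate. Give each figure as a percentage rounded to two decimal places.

Unemployment rate ≈ 4.65%; labor force participation rate ≈ 70.31%.

Employed = 3,067.12 thousand.
Unemployed = 132.95 + 16.72 = 149.67 thousand (jobless and actively searching, or on temporary layoff).
Labor force = 3,067.12 + 149.67 = 3,216.79 thousand.
Not in labor force = 777.29 + 208.11 + 25.73 + 347.47 = 1,358.60 thousand (those not working and not actively searching are outside the labor force — including those who want a job but have given up searching).
Civilian working-age population = 3,216.79 + 1,358.60 = 4,575.39 thousand.
Unemployment rate = 149.67 / 3,216.79 = 4.65%.
Labor force participation rate = 3,216.79 / 4,575.39 = 70.31%.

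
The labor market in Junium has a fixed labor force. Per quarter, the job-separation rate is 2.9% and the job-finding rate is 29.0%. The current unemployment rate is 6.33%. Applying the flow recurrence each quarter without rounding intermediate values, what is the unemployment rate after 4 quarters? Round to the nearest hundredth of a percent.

Unemployment rate after four quarters ≈ 8.50%.

With a fixed labor force, u_{t+1} = u_t + s·(1−u_t) − f·u_t = u_t·(1−s−f) + s.
Here 1−s−f = 0.681 and s = 0.029.
u_1 = 0.063300 × 0.681 + 0.029 = 0.072107.
u_2 = 0.072107 × 0.681 + 0.029 = 0.078105.
u_3 = 0.078105 × 0.681 + 0.029 = 0.082190.
u_4 = 0.082190 × 0.681 + 0.029 = 0.084971.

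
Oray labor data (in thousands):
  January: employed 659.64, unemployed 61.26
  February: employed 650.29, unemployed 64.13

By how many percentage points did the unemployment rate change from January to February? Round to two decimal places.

The unemployment rate changed by +0.48 percentage points.

January: labor force = 659.64 + 61.26 = 720.90; u = 61.26/720.90 = 8.50%.
February: labor force = 650.29 + 64.13 = 714.42; u = 64.13/714.42 = 8.98%.
Change = 8.98% − 8.50% = +0.48 pp.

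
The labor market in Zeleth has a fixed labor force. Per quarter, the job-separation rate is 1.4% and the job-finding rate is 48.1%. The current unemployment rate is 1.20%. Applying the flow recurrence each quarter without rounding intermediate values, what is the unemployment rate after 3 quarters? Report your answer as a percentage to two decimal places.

With a fixed labor force, u_{t+1} = u_t + s·(1−u_t) − f·u_t = u_t·(1−s−f) + s.
Here 1−s−f = 0.505 and s = 0.014.
u_1 = 0.012000 × 0.505 + 0.014 = 0.020060.
u_2 = 0.020060 × 0.505 + 0.014 = 0.024130.
u_3 = 0.024130 × 0.505 + 0.014 = 0.026186.

Unemployment rate after three quarters ≈ 2.62%.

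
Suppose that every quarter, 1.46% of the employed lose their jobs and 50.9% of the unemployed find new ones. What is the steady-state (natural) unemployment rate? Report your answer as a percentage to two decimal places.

Steady-state unemployment rate ≈ 2.79%.

At steady state the flows balance: s·E = f·U, so U/(E+U) = s/(s+f).
u* = 1.46 / (1.46 + 50.9) = 1.46 / 52.36 = 2.79%.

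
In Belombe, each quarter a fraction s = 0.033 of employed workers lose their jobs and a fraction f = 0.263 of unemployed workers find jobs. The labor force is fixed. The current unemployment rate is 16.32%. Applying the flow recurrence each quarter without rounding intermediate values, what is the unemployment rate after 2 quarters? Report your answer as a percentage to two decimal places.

With a fixed labor force, u_{t+1} = u_t + s·(1−u_t) − f·u_t = u_t·(1−s−f) + s.
Here 1−s−f = 0.704 and s = 0.033.
u_1 = 0.163200 × 0.704 + 0.033 = 0.147893.
u_2 = 0.147893 × 0.704 + 0.033 = 0.137117.

Unemployment rate after two quarters ≈ 13.71%.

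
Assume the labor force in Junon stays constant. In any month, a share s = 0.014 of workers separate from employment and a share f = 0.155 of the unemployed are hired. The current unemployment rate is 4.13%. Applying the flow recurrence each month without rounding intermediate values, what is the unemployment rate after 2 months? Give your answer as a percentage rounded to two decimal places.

Unemployment rate after two months ≈ 5.42%.

With a fixed labor force, u_{t+1} = u_t + s·(1−u_t) − f·u_t = u_t·(1−s−f) + s.
Here 1−s−f = 0.831 and s = 0.014.
u_1 = 0.041300 × 0.831 + 0.014 = 0.048320.
u_2 = 0.048320 × 0.831 + 0.014 = 0.054154.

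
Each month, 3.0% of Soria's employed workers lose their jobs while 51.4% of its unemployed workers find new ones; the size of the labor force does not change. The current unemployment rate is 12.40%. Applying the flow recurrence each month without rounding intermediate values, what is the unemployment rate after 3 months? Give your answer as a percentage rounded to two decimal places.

Unemployment rate after three months ≈ 6.17%.

With a fixed labor force, u_{t+1} = u_t + s·(1−u_t) − f·u_t = u_t·(1−s−f) + s.
Here 1−s−f = 0.456 and s = 0.030.
u_1 = 0.124000 × 0.456 + 0.030 = 0.086544.
u_2 = 0.086544 × 0.456 + 0.030 = 0.069464.
u_3 = 0.069464 × 0.456 + 0.030 = 0.061676.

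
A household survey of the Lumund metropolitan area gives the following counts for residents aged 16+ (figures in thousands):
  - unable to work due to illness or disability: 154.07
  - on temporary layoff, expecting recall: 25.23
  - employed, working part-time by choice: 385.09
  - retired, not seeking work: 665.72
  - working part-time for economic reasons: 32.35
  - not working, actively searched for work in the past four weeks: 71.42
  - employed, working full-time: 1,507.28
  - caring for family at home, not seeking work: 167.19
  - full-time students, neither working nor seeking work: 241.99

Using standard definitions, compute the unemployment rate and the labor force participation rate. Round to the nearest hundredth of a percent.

Employed = 385.09 + 32.35 + 1,507.28 = 1,924.72 thousand (anyone who worked, including part-time for economic reasons, counts as employed).
Unemployed = 25.23 + 71.42 = 96.65 thousand (jobless and actively searching, or on temporary layoff).
Labor force = 1,924.72 + 96.65 = 2,021.37 thousand.
Not in labor force = 154.07 + 665.72 + 167.19 + 241.99 = 1,228.97 thousand (those not working and not actively searching are outside the labor force).
Civilian working-age population = 2,021.37 + 1,228.97 = 3,250.34 thousand.
Unemployment rate = 96.65 / 2,021.37 = 4.78%.
Labor force participation rate = 2,021.37 / 3,250.34 = 62.19%.

Unemployment rate ≈ 4.78%; labor force participation rate ≈ 62.19%.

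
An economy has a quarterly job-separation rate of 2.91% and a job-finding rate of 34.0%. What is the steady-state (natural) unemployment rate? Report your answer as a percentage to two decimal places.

Steady-state unemployment rate ≈ 7.88%.

At steady state the flows balance: s·E = f·U, so U/(E+U) = s/(s+f).
u* = 2.91 / (2.91 + 34.0) = 2.91 / 36.91 = 7.88%.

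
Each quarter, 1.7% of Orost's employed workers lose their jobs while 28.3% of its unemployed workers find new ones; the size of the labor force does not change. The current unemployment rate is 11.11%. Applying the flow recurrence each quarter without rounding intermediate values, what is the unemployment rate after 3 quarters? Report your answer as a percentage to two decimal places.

Unemployment rate after three quarters ≈ 7.53%.

With a fixed labor force, u_{t+1} = u_t + s·(1−u_t) − f·u_t = u_t·(1−s−f) + s.
Here 1−s−f = 0.700 and s = 0.017.
u_1 = 0.111100 × 0.700 + 0.017 = 0.094770.
u_2 = 0.094770 × 0.700 + 0.017 = 0.083339.
u_3 = 0.083339 × 0.700 + 0.017 = 0.075337.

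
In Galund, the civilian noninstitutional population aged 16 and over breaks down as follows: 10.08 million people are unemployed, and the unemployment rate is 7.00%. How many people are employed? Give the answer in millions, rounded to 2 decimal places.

Labor force = U / u = 10.08 / 0.0700 ≈ 144.00 million.
Employed = labor force − unemployed = 144.00 − 10.08 = 133.92 million.

About 133.92 million are employed.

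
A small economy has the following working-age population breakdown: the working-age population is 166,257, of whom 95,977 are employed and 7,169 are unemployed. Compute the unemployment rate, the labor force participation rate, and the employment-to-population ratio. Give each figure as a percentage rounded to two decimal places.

Unemployment rate ≈ 6.95%; labor force participation rate ≈ 62.04%; employment-population ratio ≈ 57.73%.

Labor force = employed + unemployed = 95,977 + 7,169 = 103,146.
Unemployment rate = 7,169 / 103,146 = 6.95%.
Labor force participation rate = 103,146 / 166,257 = 62.04%.
Employment-population ratio = 95,977 / 166,257 = 57.73%.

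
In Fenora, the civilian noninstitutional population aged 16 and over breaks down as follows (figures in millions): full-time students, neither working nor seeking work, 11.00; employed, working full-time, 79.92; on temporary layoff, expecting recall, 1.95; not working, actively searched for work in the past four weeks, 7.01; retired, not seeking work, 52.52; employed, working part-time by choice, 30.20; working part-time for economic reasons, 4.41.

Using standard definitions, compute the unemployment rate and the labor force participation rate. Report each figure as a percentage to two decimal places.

Unemployment rate ≈ 7.26%; labor force participation rate ≈ 66.03%.

Employed = 79.92 + 30.20 + 4.41 = 114.53 million (anyone who worked, including part-time for economic reasons, counts as employed).
Unemployed = 1.95 + 7.01 = 8.96 million (jobless and actively searching, or on temporary layoff).
Labor force = 114.53 + 8.96 = 123.49 million.
Not in labor force = 11.00 + 52.52 = 63.52 million (those not working and not actively searching are outside the labor force).
Civilian working-age population = 123.49 + 63.52 = 187.01 million.
Unemployment rate = 8.96 / 123.49 = 7.26%.
Labor force participation rate = 123.49 / 187.01 = 66.03%.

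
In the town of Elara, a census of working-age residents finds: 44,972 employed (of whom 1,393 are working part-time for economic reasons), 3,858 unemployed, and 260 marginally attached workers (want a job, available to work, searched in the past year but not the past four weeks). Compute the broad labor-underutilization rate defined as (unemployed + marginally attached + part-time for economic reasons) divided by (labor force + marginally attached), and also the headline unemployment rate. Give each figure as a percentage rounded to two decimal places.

Labor force = 44,972 + 3,858 = 48,830.
Numerator = 3,858 + 260 + 1,393 = 5,511.
Denominator = 48,830 + 260 = 49,090.
Broad rate = 5,511 / 49,090 = 11.23%.
Headline unemployment rate = 3,858 / 48,830 = 7.90%.

Broad underutilization rate ≈ 11.23%; headline unemployment rate ≈ 7.90%.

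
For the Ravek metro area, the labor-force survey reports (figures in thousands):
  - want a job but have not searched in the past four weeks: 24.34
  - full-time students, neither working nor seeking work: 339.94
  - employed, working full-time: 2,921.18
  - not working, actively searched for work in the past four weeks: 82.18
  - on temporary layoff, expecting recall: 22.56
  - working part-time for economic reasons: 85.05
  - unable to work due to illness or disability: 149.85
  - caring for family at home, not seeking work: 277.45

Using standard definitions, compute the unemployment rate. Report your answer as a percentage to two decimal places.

Unemployment rate ≈ 3.37%.

Employed = 2,921.18 + 85.05 = 3,006.23 thousand (anyone who worked, including part-time for economic reasons, counts as employed).
Unemployed = 82.18 + 22.56 = 104.74 thousand (jobless and actively searching, or on temporary layoff).
Labor force = 3,006.23 + 104.74 = 3,110.97 thousand.
Unemployment rate = 104.74 / 3,110.97 = 3.37%.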